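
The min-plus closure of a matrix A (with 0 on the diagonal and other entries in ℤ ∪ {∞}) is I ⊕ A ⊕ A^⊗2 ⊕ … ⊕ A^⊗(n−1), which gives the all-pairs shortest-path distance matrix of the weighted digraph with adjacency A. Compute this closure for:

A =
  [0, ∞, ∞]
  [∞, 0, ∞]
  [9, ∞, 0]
Closure =
  [0, ∞, ∞]
  [∞, 0, ∞]
  [9, ∞, 0]

This is the Floyd-Warshall all-pairs shortest-path computation. For each intermediate vertex k = 0, 1, …, 2, update dist[i][j] ← min(dist[i][j], dist[i][k] + dist[k][j]). The final matrix gives, for each (i, j), the minimum total weight of any directed path from i to j (possibly empty when i = j).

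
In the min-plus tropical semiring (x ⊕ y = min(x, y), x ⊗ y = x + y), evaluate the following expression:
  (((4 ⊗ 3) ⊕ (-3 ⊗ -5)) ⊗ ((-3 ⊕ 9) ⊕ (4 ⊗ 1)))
(((4 ⊗ 3) ⊕ (-3 ⊗ -5)) ⊗ ((-3 ⊕ 9) ⊕ (4 ⊗ 1))) = -11

Expand innermost to outermost. Recall ⊕ takes the minimum of its arguments and ⊗ takes their sum. Working out the expression (((4 ⊗ 3) ⊕ (-3 ⊗ -5)) ⊗ ((-3 ⊕ 9) ⊕ (4 ⊗ 1))) gives -11.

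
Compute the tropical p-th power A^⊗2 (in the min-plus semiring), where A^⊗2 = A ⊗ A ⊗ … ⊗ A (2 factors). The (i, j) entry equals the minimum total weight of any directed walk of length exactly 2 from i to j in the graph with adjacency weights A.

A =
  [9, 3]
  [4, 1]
A^⊗2 =
  [7, 4]
  [5, 2]

Each entry (A^⊗2)_ij equals the minimum over all length-2 walks i = v_0 → v_1 → … → v_2 = j of Σ_t A[v_t][v_{t+1}]. For example, for (i, j) = (0, 1) we minimise over 2 possible intermediate vertex sequences; the minimum is 4, attained along the walk 0 → 1 → 1.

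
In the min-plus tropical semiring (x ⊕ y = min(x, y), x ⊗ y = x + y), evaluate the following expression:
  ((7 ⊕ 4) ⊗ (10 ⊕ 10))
((7 ⊕ 4) ⊗ (10 ⊕ 10)) = 14

Expand innermost to outermost. Recall ⊕ takes the minimum of its arguments and ⊗ takes their sum. Working out the expression ((7 ⊕ 4) ⊗ (10 ⊕ 10)) gives 14.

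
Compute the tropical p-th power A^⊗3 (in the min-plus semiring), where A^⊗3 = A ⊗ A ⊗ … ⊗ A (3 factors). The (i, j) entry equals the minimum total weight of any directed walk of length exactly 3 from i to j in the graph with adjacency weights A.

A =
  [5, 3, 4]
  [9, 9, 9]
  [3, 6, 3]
A^⊗3 =
  [10, 10, 10]
  [15, 15, 15]
  [9, 9, 9]

Each entry (A^⊗3)_ij equals the minimum over all length-3 walks i = v_0 → v_1 → … → v_3 = j of Σ_t A[v_t][v_{t+1}]. For example, for (i, j) = (0, 2) we minimise over 9 possible intermediate vertex sequences; the minimum is 10, attained along the walk 0 → 2 → 2 → 2.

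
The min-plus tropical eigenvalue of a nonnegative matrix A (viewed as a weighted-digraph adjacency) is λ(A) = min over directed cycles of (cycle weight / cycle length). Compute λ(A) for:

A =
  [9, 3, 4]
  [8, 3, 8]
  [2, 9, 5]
λ(A) = 3

Enumerate directed cycles and compute their means (weight / length). Sample:
  cycle 0 → 0: weight = 9, length = 1, mean = 9/1 ≈ 9.000
  cycle 1 → 1: weight = 3, length = 1, mean = 3/1 ≈ 3.000
  cycle 2 → 2: weight = 5, length = 1, mean = 5/1 ≈ 5.000
  cycle 0 → 1 → 0: weight = 11, length = 2, mean = 11/2 ≈ 5.500
  cycle 0 → 2 → 0: weight = 6, length = 2, mean = 6/2 ≈ 3.000
  cycle 1 → 0 → 1: weight = 11, length = 2, mean = 11/2 ≈ 5.500
Minimum mean = 3.000, attained e.g. along the cycle 1 → 1 with weight 3 and length 1. So λ(A) = 3/1 = 3.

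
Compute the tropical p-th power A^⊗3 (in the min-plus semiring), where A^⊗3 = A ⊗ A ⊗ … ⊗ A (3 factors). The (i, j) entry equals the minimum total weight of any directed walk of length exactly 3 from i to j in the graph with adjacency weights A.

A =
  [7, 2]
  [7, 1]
A^⊗3 =
  [10, 4]
  [9, 3]

Each entry (A^⊗3)_ij equals the minimum over all length-3 walks i = v_0 → v_1 → … → v_3 = j of Σ_t A[v_t][v_{t+1}]. For example, for (i, j) = (0, 1) we minimise over 4 possible intermediate vertex sequences; the minimum is 4, attained along the walk 0 → 1 → 1 → 1.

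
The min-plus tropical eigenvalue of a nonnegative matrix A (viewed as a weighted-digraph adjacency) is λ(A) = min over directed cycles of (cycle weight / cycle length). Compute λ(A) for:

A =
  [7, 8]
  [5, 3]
λ(A) = 3

Enumerate directed cycles and compute their means (weight / length). Sample:
  cycle 0 → 0: weight = 7, length = 1, mean = 7/1 ≈ 7.000
  cycle 1 → 1: weight = 3, length = 1, mean = 3/1 ≈ 3.000
  cycle 0 → 1 → 0: weight = 13, length = 2, mean = 13/2 ≈ 6.500
  cycle 1 → 0 → 1: weight = 13, length = 2, mean = 13/2 ≈ 6.500
Minimum mean = 3.000, attained e.g. along the cycle 1 → 1 with weight 3 and length 1. So λ(A) = 3/1 = 3.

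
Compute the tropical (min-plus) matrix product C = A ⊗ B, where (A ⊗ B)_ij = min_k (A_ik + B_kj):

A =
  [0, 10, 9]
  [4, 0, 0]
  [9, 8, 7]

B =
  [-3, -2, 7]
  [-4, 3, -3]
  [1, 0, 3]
A ⊗ B =
  [-3, -2, 7]
  [-4, 0, -3]
  [4, 7, 5]

Apply the min-plus product entry-by-entry:
  C[0][0] = min over k of (A[0][0] + B[0][0] = 0 + -3 = -3, A[0][1] + B[1][0] = 10 + -4 = 6, A[0][2] + B[2][0] = 9 + 1 = 10) = -3 (attained at k = 0)
  C[0][1] = min over k of (A[0][0] + B[0][1] = 0 + -2 = -2, A[0][1] + B[1][1] = 10 + 3 = 13, A[0][2] + B[2][1] = 9 + 0 = 9) = -2 (attained at k = 0)
  C[0][2] = min over k of (A[0][0] + B[0][2] = 0 + 7 = 7, A[0][1] + B[1][2] = 10 + -3 = 7, A[0][2] + B[2][2] = 9 + 3 = 12) = 7 (attained at k = 0)
  C[1][0] = min over k of (A[1][0] + B[0][0] = 4 + -3 = 1, A[1][1] + B[1][0] = 0 + -4 = -4, A[1][2] + B[2][0] = 0 + 1 = 1) = -4 (attained at k = 1)
  C[1][1] = min over k of (A[1][0] + B[0][1] = 4 + -2 = 2, A[1][1] + B[1][1] = 0 + 3 = 3, A[1][2] + B[2][1] = 0 + 0 = 0) = 0 (attained at k = 2)
  C[1][2] = min over k of (A[1][0] + B[0][2] = 4 + 7 = 11, A[1][1] + B[1][2] = 0 + -3 = -3, A[1][2] + B[2][2] = 0 + 3 = 3) = -3 (attained at k = 1)
  C[2][0] = min over k of (A[2][0] + B[0][0] = 9 + -3 = 6, A[2][1] + B[1][0] = 8 + -4 = 4, A[2][2] + B[2][0] = 7 + 1 = 8) = 4 (attained at k = 1)
  C[2][1] = min over k of (A[2][0] + B[0][1] = 9 + -2 = 7, A[2][1] + B[1][1] = 8 + 3 = 11, A[2][2] + B[2][1] = 7 + 0 = 7) = 7 (attained at k = 0)
  C[2][2] = min over k of (A[2][0] + B[0][2] = 9 + 7 = 16, A[2][1] + B[1][2] = 8 + -3 = 5, A[2][2] + B[2][2] = 7 + 3 = 10) = 5 (attained at k = 1)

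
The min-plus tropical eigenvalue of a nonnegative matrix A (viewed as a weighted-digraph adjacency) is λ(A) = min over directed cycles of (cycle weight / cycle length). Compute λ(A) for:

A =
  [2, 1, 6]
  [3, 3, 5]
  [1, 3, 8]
λ(A) = 2

Enumerate directed cycles and compute their means (weight / length). Sample:
  cycle 0 → 0: weight = 2, length = 1, mean = 2/1 ≈ 2.000
  cycle 1 → 1: weight = 3, length = 1, mean = 3/1 ≈ 3.000
  cycle 2 → 2: weight = 8, length = 1, mean = 8/1 ≈ 8.000
  cycle 0 → 1 → 0: weight = 4, length = 2, mean = 4/2 ≈ 2.000
  cycle 0 → 2 → 0: weight = 7, length = 2, mean = 7/2 ≈ 3.500
  cycle 1 → 0 → 1: weight = 4, length = 2, mean = 4/2 ≈ 2.000
Minimum mean = 2.000, attained e.g. along the cycle 0 → 0 with weight 2 and length 1. So λ(A) = 2/1 = 2.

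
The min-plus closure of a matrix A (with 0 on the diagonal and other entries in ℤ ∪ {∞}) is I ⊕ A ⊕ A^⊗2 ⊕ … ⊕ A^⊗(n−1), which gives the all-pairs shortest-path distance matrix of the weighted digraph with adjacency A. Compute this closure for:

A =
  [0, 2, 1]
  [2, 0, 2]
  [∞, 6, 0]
Closure =
  [0, 2, 1]
  [2, 0, 2]
  [8, 6, 0]

This is the Floyd-Warshall all-pairs shortest-path computation. For each intermediate vertex k = 0, 1, …, 2, update dist[i][j] ← min(dist[i][j], dist[i][k] + dist[k][j]). The final matrix gives, for each (i, j), the minimum total weight of any directed path from i to j (possibly empty when i = j).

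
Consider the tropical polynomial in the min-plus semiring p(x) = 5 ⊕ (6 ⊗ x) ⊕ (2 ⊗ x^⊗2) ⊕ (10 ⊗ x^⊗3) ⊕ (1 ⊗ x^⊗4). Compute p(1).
p(1) = 4

A tropical monomial a ⊗ x^⊗i evaluates to a + i · x. Evaluating each term at x = 1:
  Term 0 contributes 5 + 0 · 1 = 5
  Term 1 contributes 6 + 1 · 1 = 7
  Term 2 contributes 2 + 2 · 1 = 4
  Term 3 contributes 10 + 3 · 1 = 13
  Term 4 contributes 1 + 4 · 1 = 5
p(1) = ⊕ of these = min[5, 7, 4, 13, 5] = 4.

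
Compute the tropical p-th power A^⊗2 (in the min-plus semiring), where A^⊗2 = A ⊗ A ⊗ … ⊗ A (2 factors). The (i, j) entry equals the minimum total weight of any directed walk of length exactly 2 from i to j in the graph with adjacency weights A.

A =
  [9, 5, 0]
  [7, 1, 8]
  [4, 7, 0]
A^⊗2 =
  [4, 6, 0]
  [8, 2, 7]
  [4, 7, 0]

Each entry (A^⊗2)_ij equals the minimum over all length-2 walks i = v_0 → v_1 → … → v_2 = j of Σ_t A[v_t][v_{t+1}]. For example, for (i, j) = (0, 2) we minimise over 3 possible intermediate vertex sequences; the minimum is 0, attained along the walk 0 → 2 → 2.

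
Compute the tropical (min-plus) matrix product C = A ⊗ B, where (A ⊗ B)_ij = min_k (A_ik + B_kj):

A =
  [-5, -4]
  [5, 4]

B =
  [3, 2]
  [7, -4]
A ⊗ B =
  [-2, -8]
  [8, 0]

Apply the min-plus product entry-by-entry:
  C[0][0] = min over k of (A[0][0] + B[0][0] = -5 + 3 = -2, A[0][1] + B[1][0] = -4 + 7 = 3) = -2 (attained at k = 0)
  C[0][1] = min over k of (A[0][0] + B[0][1] = -5 + 2 = -3, A[0][1] + B[1][1] = -4 + -4 = -8) = -8 (attained at k = 1)
  C[1][0] = min over k of (A[1][0] + B[0][0] = 5 + 3 = 8, A[1][1] + B[1][0] = 4 + 7 = 11) = 8 (attained at k = 0)
  C[1][1] = min over k of (A[1][0] + B[0][1] = 5 + 2 = 7, A[1][1] + B[1][1] = 4 + -4 = 0) = 0 (attained at k = 1)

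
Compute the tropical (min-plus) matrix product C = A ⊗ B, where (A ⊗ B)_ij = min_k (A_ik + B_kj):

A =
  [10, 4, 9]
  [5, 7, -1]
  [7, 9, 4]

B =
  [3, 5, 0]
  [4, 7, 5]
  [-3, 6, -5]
A ⊗ B =
  [6, 11, 4]
  [-4, 5, -6]
  [1, 10, -1]

Apply the min-plus product entry-by-entry:
  C[0][0] = min over k of (A[0][0] + B[0][0] = 10 + 3 = 13, A[0][1] + B[1][0] = 4 + 4 = 8, A[0][2] + B[2][0] = 9 + -3 = 6) = 6 (attained at k = 2)
  C[0][1] = min over k of (A[0][0] + B[0][1] = 10 + 5 = 15, A[0][1] + B[1][1] = 4 + 7 = 11, A[0][2] + B[2][1] = 9 + 6 = 15) = 11 (attained at k = 1)
  C[0][2] = min over k of (A[0][0] + B[0][2] = 10 + 0 = 10, A[0][1] + B[1][2] = 4 + 5 = 9, A[0][2] + B[2][2] = 9 + -5 = 4) = 4 (attained at k = 2)
  C[1][0] = min over k of (A[1][0] + B[0][0] = 5 + 3 = 8, A[1][1] + B[1][0] = 7 + 4 = 11, A[1][2] + B[2][0] = -1 + -3 = -4) = -4 (attained at k = 2)
  C[1][1] = min over k of (A[1][0] + B[0][1] = 5 + 5 = 10, A[1][1] + B[1][1] = 7 + 7 = 14, A[1][2] + B[2][1] = -1 + 6 = 5) = 5 (attained at k = 2)
  C[1][2] = min over k of (A[1][0] + B[0][2] = 5 + 0 = 5, A[1][1] + B[1][2] = 7 + 5 = 12, A[1][2] + B[2][2] = -1 + -5 = -6) = -6 (attained at k = 2)
  C[2][0] = min over k of (A[2][0] + B[0][0] = 7 + 3 = 10, A[2][1] + B[1][0] = 9 + 4 = 13, A[2][2] + B[2][0] = 4 + -3 = 1) = 1 (attained at k = 2)
  C[2][1] = min over k of (A[2][0] + B[0][1] = 7 + 5 = 12, A[2][1] + B[1][1] = 9 + 7 = 16, A[2][2] + B[2][1] = 4 + 6 = 10) = 10 (attained at k = 2)
  C[2][2] = min over k of (A[2][0] + B[0][2] = 7 + 0 = 7, A[2][1] + B[1][2] = 9 + 5 = 14, A[2][2] + B[2][2] = 4 + -5 = -1) = -1 (attained at k = 2)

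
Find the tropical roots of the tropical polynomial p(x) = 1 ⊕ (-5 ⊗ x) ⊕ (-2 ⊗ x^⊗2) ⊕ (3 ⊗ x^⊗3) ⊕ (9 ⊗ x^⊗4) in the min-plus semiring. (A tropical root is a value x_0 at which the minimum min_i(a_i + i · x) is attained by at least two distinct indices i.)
Roots: {-6, -5, -3, 6}

Each tropical root is a break point of the lower envelope of the lines y = a_i + i · x (there are 5 lines, with slopes 0, 1, ..., 4). Only the lines that attain the minimum somewhere contribute to roots; other lines are dominated. Here the surviving (envelope) indices are i = 4, i = 3, i = 2, i = 1, i = 0.
Intersections between consecutive envelope lines give the roots: for adjacent envelope indices i < j the intersection is x = (a_i − a_j) / (j − i). Reading off the sorted break points: {-6, -5, -3, 6}.
Verification: at each break x_0, at least two indices attain the minimum of min_i(a_i + i · x_0).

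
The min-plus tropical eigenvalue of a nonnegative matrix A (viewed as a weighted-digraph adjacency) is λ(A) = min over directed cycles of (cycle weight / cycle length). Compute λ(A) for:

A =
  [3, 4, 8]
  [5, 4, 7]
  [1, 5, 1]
λ(A) = 1

Enumerate directed cycles and compute their means (weight / length). Sample:
  cycle 0 → 0: weight = 3, length = 1, mean = 3/1 ≈ 3.000
  cycle 1 → 1: weight = 4, length = 1, mean = 4/1 ≈ 4.000
  cycle 2 → 2: weight = 1, length = 1, mean = 1/1 ≈ 1.000
  cycle 0 → 1 → 0: weight = 9, length = 2, mean = 9/2 ≈ 4.500
  cycle 0 → 2 → 0: weight = 9, length = 2, mean = 9/2 ≈ 4.500
  cycle 1 → 0 → 1: weight = 9, length = 2, mean = 9/2 ≈ 4.500
Minimum mean = 1.000, attained e.g. along the cycle 2 → 2 with weight 1 and length 1. So λ(A) = 1/1 = 1.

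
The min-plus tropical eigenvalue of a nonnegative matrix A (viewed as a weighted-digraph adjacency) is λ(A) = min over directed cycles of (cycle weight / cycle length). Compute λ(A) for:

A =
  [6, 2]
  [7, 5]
λ(A) = 9/2

Enumerate directed cycles and compute their means (weight / length). Sample:
  cycle 0 → 0: weight = 6, length = 1, mean = 6/1 ≈ 6.000
  cycle 1 → 1: weight = 5, length = 1, mean = 5/1 ≈ 5.000
  cycle 0 → 1 → 0: weight = 9, length = 2, mean = 9/2 ≈ 4.500
  cycle 1 → 0 → 1: weight = 9, length = 2, mean = 9/2 ≈ 4.500
Minimum mean = 4.500, attained e.g. along the cycle 0 → 1 → 0 with weight 9 and length 2. So λ(A) = 9/2 = 9/2.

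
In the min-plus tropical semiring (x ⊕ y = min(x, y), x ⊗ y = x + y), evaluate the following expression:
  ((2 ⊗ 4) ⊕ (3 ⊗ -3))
((2 ⊗ 4) ⊕ (3 ⊗ -3)) = 0

Expand innermost to outermost. Recall ⊕ takes the minimum of its arguments and ⊗ takes their sum. Working out the expression ((2 ⊗ 4) ⊕ (3 ⊗ -3)) gives 0.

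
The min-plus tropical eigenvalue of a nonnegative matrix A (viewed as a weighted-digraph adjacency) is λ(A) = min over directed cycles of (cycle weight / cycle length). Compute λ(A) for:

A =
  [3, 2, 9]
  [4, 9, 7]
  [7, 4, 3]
λ(A) = 3

Enumerate directed cycles and compute their means (weight / length). Sample:
  cycle 0 → 0: weight = 3, length = 1, mean = 3/1 ≈ 3.000
  cycle 1 → 1: weight = 9, length = 1, mean = 9/1 ≈ 9.000
  cycle 2 → 2: weight = 3, length = 1, mean = 3/1 ≈ 3.000
  cycle 0 → 1 → 0: weight = 6, length = 2, mean = 6/2 ≈ 3.000
  cycle 0 → 2 → 0: weight = 16, length = 2, mean = 16/2 ≈ 8.000
  cycle 1 → 0 → 1: weight = 6, length = 2, mean = 6/2 ≈ 3.000
Minimum mean = 3.000, attained e.g. along the cycle 0 → 0 with weight 3 and length 1. So λ(A) = 3/1 = 3.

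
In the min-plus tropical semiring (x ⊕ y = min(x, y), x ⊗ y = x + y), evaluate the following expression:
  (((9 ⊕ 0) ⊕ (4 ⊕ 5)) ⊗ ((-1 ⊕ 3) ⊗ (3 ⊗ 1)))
(((9 ⊕ 0) ⊕ (4 ⊕ 5)) ⊗ ((-1 ⊕ 3) ⊗ (3 ⊗ 1))) = 3

Expand innermost to outermost. Recall ⊕ takes the minimum of its arguments and ⊗ takes their sum. Working out the expression (((9 ⊕ 0) ⊕ (4 ⊕ 5)) ⊗ ((-1 ⊕ 3) ⊗ (3 ⊗ 1))) gives 3.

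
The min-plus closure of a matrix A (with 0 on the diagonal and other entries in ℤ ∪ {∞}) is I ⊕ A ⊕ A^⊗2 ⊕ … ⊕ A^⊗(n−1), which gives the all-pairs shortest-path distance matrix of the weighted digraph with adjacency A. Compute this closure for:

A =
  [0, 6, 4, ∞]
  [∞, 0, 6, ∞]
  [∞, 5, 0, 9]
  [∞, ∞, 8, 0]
Closure =
  [0, 6, 4, 13]
  [∞, 0, 6, 15]
  [∞, 5, 0, 9]
  [∞, 13, 8, 0]

This is the Floyd-Warshall all-pairs shortest-path computation. For each intermediate vertex k = 0, 1, …, 3, update dist[i][j] ← min(dist[i][j], dist[i][k] + dist[k][j]). The final matrix gives, for each (i, j), the minimum total weight of any directed path from i to j (possibly empty when i = j).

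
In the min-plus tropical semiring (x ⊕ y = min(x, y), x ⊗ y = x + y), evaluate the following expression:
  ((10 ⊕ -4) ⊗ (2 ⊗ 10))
((10 ⊕ -4) ⊗ (2 ⊗ 10)) = 8

Expand innermost to outermost. Recall ⊕ takes the minimum of its arguments and ⊗ takes their sum. Working out the expression ((10 ⊕ -4) ⊗ (2 ⊗ 10)) gives 8.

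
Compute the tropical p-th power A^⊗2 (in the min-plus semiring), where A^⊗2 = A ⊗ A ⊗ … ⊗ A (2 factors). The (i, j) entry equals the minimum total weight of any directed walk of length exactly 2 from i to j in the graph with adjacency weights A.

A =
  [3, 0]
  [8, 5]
A^⊗2 =
  [6, 3]
  [11, 8]

Each entry (A^⊗2)_ij equals the minimum over all length-2 walks i = v_0 → v_1 → … → v_2 = j of Σ_t A[v_t][v_{t+1}]. For example, for (i, j) = (0, 1) we minimise over 2 possible intermediate vertex sequences; the minimum is 3, attained along the walk 0 → 0 → 1.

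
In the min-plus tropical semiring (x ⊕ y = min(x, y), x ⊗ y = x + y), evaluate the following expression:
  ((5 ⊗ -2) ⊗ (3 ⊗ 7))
((5 ⊗ -2) ⊗ (3 ⊗ 7)) = 13

Expand innermost to outermost. Recall ⊕ takes the minimum of its arguments and ⊗ takes their sum. Working out the expression ((5 ⊗ -2) ⊗ (3 ⊗ 7)) gives 13.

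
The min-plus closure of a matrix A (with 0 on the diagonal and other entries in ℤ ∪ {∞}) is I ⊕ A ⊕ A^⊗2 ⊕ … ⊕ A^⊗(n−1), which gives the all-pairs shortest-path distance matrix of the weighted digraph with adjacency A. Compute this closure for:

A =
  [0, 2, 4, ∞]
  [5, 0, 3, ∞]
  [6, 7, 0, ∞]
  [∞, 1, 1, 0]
Closure =
  [0, 2, 4, ∞]
  [5, 0, 3, ∞]
  [6, 7, 0, ∞]
  [6, 1, 1, 0]

This is the Floyd-Warshall all-pairs shortest-path computation. For each intermediate vertex k = 0, 1, …, 3, update dist[i][j] ← min(dist[i][j], dist[i][k] + dist[k][j]). The final matrix gives, for each (i, j), the minimum total weight of any directed path from i to j (possibly empty when i = j).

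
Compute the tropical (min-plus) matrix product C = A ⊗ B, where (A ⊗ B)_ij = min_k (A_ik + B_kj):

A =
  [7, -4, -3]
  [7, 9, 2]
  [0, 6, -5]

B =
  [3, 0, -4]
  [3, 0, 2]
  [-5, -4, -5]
A ⊗ B =
  [-8, -7, -8]
  [-3, -2, -3]
  [-10, -9, -10]

Apply the min-plus product entry-by-entry:
  C[0][0] = min over k of (A[0][0] + B[0][0] = 7 + 3 = 10, A[0][1] + B[1][0] = -4 + 3 = -1, A[0][2] + B[2][0] = -3 + -5 = -8) = -8 (attained at k = 2)
  C[0][1] = min over k of (A[0][0] + B[0][1] = 7 + 0 = 7, A[0][1] + B[1][1] = -4 + 0 = -4, A[0][2] + B[2][1] = -3 + -4 = -7) = -7 (attained at k = 2)
  C[0][2] = min over k of (A[0][0] + B[0][2] = 7 + -4 = 3, A[0][1] + B[1][2] = -4 + 2 = -2, A[0][2] + B[2][2] = -3 + -5 = -8) = -8 (attained at k = 2)
  C[1][0] = min over k of (A[1][0] + B[0][0] = 7 + 3 = 10, A[1][1] + B[1][0] = 9 + 3 = 12, A[1][2] + B[2][0] = 2 + -5 = -3) = -3 (attained at k = 2)
  C[1][1] = min over k of (A[1][0] + B[0][1] = 7 + 0 = 7, A[1][1] + B[1][1] = 9 + 0 = 9, A[1][2] + B[2][1] = 2 + -4 = -2) = -2 (attained at k = 2)
  C[1][2] = min over k of (A[1][0] + B[0][2] = 7 + -4 = 3, A[1][1] + B[1][2] = 9 + 2 = 11, A[1][2] + B[2][2] = 2 + -5 = -3) = -3 (attained at k = 2)
  C[2][0] = min over k of (A[2][0] + B[0][0] = 0 + 3 = 3, A[2][1] + B[1][0] = 6 + 3 = 9, A[2][2] + B[2][0] = -5 + -5 = -10) = -10 (attained at k = 2)
  C[2][1] = min over k of (A[2][0] + B[0][1] = 0 + 0 = 0, A[2][1] + B[1][1] = 6 + 0 = 6, A[2][2] + B[2][1] = -5 + -4 = -9) = -9 (attained at k = 2)
  C[2][2] = min over k of (A[2][0] + B[0][2] = 0 + -4 = -4, A[2][1] + B[1][2] = 6 + 2 = 8, A[2][2] + B[2][2] = -5 + -5 = -10) = -10 (attained at k = 2)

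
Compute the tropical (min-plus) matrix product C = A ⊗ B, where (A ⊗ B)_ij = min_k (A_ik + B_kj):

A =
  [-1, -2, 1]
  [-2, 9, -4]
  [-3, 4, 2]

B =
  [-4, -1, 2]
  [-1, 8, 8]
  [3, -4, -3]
A ⊗ B =
  [-5, -3, -2]
  [-6, -8, -7]
  [-7, -4, -1]

Apply the min-plus product entry-by-entry:
  C[0][0] = min over k of (A[0][0] + B[0][0] = -1 + -4 = -5, A[0][1] + B[1][0] = -2 + -1 = -3, A[0][2] + B[2][0] = 1 + 3 = 4) = -5 (attained at k = 0)
  C[0][1] = min over k of (A[0][0] + B[0][1] = -1 + -1 = -2, A[0][1] + B[1][1] = -2 + 8 = 6, A[0][2] + B[2][1] = 1 + -4 = -3) = -3 (attained at k = 2)
  C[0][2] = min over k of (A[0][0] + B[0][2] = -1 + 2 = 1, A[0][1] + B[1][2] = -2 + 8 = 6, A[0][2] + B[2][2] = 1 + -3 = -2) = -2 (attained at k = 2)
  C[1][0] = min over k of (A[1][0] + B[0][0] = -2 + -4 = -6, A[1][1] + B[1][0] = 9 + -1 = 8, A[1][2] + B[2][0] = -4 + 3 = -1) = -6 (attained at k = 0)
  C[1][1] = min over k of (A[1][0] + B[0][1] = -2 + -1 = -3, A[1][1] + B[1][1] = 9 + 8 = 17, A[1][2] + B[2][1] = -4 + -4 = -8) = -8 (attained at k = 2)
  C[1][2] = min over k of (A[1][0] + B[0][2] = -2 + 2 = 0, A[1][1] + B[1][2] = 9 + 8 = 17, A[1][2] + B[2][2] = -4 + -3 = -7) = -7 (attained at k = 2)
  C[2][0] = min over k of (A[2][0] + B[0][0] = -3 + -4 = -7, A[2][1] + B[1][0] = 4 + -1 = 3, A[2][2] + B[2][0] = 2 + 3 = 5) = -7 (attained at k = 0)
  C[2][1] = min over k of (A[2][0] + B[0][1] = -3 + -1 = -4, A[2][1] + B[1][1] = 4 + 8 = 12, A[2][2] + B[2][1] = 2 + -4 = -2) = -4 (attained at k = 0)
  C[2][2] = min over k of (A[2][0] + B[0][2] = -3 + 2 = -1, A[2][1] + B[1][2] = 4 + 8 = 12, A[2][2] + B[2][2] = 2 + -3 = -1) = -1 (attained at k = 0)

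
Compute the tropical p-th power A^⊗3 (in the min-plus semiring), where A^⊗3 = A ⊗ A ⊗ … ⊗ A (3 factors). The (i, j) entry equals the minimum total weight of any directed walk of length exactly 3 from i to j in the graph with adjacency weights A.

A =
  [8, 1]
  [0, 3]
A^⊗3 =
  [4, 2]
  [1, 4]

Each entry (A^⊗3)_ij equals the minimum over all length-3 walks i = v_0 → v_1 → … → v_3 = j of Σ_t A[v_t][v_{t+1}]. For example, for (i, j) = (0, 1) we minimise over 4 possible intermediate vertex sequences; the minimum is 2, attained along the walk 0 → 1 → 0 → 1.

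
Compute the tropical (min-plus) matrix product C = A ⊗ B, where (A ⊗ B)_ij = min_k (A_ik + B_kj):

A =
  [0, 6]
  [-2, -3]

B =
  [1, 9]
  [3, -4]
A ⊗ B =
  [1, 2]
  [-1, -7]

Apply the min-plus product entry-by-entry:
  C[0][0] = min over k of (A[0][0] + B[0][0] = 0 + 1 = 1, A[0][1] + B[1][0] = 6 + 3 = 9) = 1 (attained at k = 0)
  C[0][1] = min over k of (A[0][0] + B[0][1] = 0 + 9 = 9, A[0][1] + B[1][1] = 6 + -4 = 2) = 2 (attained at k = 1)
  C[1][0] = min over k of (A[1][0] + B[0][0] = -2 + 1 = -1, A[1][1] + B[1][0] = -3 + 3 = 0) = -1 (attained at k = 0)
  C[1][1] = min over k of (A[1][0] + B[0][1] = -2 + 9 = 7, A[1][1] + B[1][1] = -3 + -4 = -7) = -7 (attained at k = 1)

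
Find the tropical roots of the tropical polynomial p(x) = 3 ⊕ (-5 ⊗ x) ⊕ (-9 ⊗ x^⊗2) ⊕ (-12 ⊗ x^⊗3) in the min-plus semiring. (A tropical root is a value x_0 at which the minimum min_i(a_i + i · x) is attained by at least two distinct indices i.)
Roots: {3, 4, 8}

Each tropical root is a break point of the lower envelope of the lines y = a_i + i · x (there are 4 lines, with slopes 0, 1, ..., 3). Only the lines that attain the minimum somewhere contribute to roots; other lines are dominated. Here the surviving (envelope) indices are i = 3, i = 2, i = 1, i = 0.
Intersections between consecutive envelope lines give the roots: for adjacent envelope indices i < j the intersection is x = (a_i − a_j) / (j − i). Reading off the sorted break points: {3, 4, 8}.
Verification: at each break x_0, at least two indices attain the minimum of min_i(a_i + i · x_0).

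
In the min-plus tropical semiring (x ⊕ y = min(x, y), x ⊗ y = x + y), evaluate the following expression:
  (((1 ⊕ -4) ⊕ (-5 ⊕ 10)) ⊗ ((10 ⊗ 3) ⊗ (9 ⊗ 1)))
(((1 ⊕ -4) ⊕ (-5 ⊕ 10)) ⊗ ((10 ⊗ 3) ⊗ (9 ⊗ 1))) = 18

Expand innermost to outermost. Recall ⊕ takes the minimum of its arguments and ⊗ takes their sum. Working out the expression (((1 ⊕ -4) ⊕ (-5 ⊕ 10)) ⊗ ((10 ⊗ 3) ⊗ (9 ⊗ 1))) gives 18.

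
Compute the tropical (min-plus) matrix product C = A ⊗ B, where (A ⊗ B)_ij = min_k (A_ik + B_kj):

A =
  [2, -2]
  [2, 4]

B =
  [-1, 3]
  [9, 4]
A ⊗ B =
  [1, 2]
  [1, 5]

Apply the min-plus product entry-by-entry:
  C[0][0] = min over k of (A[0][0] + B[0][0] = 2 + -1 = 1, A[0][1] + B[1][0] = -2 + 9 = 7) = 1 (attained at k = 0)
  C[0][1] = min over k of (A[0][0] + B[0][1] = 2 + 3 = 5, A[0][1] + B[1][1] = -2 + 4 = 2) = 2 (attained at k = 1)
  C[1][0] = min over k of (A[1][0] + B[0][0] = 2 + -1 = 1, A[1][1] + B[1][0] = 4 + 9 = 13) = 1 (attained at k = 0)
  C[1][1] = min over k of (A[1][0] + B[0][1] = 2 + 3 = 5, A[1][1] + B[1][1] = 4 + 4 = 8) = 5 (attained at k = 0)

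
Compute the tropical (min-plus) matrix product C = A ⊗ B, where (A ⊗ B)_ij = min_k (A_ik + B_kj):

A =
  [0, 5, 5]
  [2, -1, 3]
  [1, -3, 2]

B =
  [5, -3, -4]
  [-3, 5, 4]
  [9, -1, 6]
A ⊗ B =
  [2, -3, -4]
  [-4, -1, -2]
  [-6, -2, -3]

Apply the min-plus product entry-by-entry:
  C[0][0] = min over k of (A[0][0] + B[0][0] = 0 + 5 = 5, A[0][1] + B[1][0] = 5 + -3 = 2, A[0][2] + B[2][0] = 5 + 9 = 14) = 2 (attained at k = 1)
  C[0][1] = min over k of (A[0][0] + B[0][1] = 0 + -3 = -3, A[0][1] + B[1][1] = 5 + 5 = 10, A[0][2] + B[2][1] = 5 + -1 = 4) = -3 (attained at k = 0)
  C[0][2] = min over k of (A[0][0] + B[0][2] = 0 + -4 = -4, A[0][1] + B[1][2] = 5 + 4 = 9, A[0][2] + B[2][2] = 5 + 6 = 11) = -4 (attained at k = 0)
  C[1][0] = min over k of (A[1][0] + B[0][0] = 2 + 5 = 7, A[1][1] + B[1][0] = -1 + -3 = -4, A[1][2] + B[2][0] = 3 + 9 = 12) = -4 (attained at k = 1)
  C[1][1] = min over k of (A[1][0] + B[0][1] = 2 + -3 = -1, A[1][1] + B[1][1] = -1 + 5 = 4, A[1][2] + B[2][1] = 3 + -1 = 2) = -1 (attained at k = 0)
  C[1][2] = min over k of (A[1][0] + B[0][2] = 2 + -4 = -2, A[1][1] + B[1][2] = -1 + 4 = 3, A[1][2] + B[2][2] = 3 + 6 = 9) = -2 (attained at k = 0)
  C[2][0] = min over k of (A[2][0] + B[0][0] = 1 + 5 = 6, A[2][1] + B[1][0] = -3 + -3 = -6, A[2][2] + B[2][0] = 2 + 9 = 11) = -6 (attained at k = 1)
  C[2][1] = min over k of (A[2][0] + B[0][1] = 1 + -3 = -2, A[2][1] + B[1][1] = -3 + 5 = 2, A[2][2] + B[2][1] = 2 + -1 = 1) = -2 (attained at k = 0)
  C[2][2] = min over k of (A[2][0] + B[0][2] = 1 + -4 = -3, A[2][1] + B[1][2] = -3 + 4 = 1, A[2][2] + B[2][2] = 2 + 6 = 8) = -3 (attained at k = 0)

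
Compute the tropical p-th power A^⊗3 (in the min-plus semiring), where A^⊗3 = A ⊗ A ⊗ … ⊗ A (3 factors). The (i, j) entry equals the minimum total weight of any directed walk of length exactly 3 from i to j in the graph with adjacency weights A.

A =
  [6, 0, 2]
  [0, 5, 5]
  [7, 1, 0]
A^⊗3 =
  [3, 0, 2]
  [0, 3, 2]
  [1, 1, 0]

Each entry (A^⊗3)_ij equals the minimum over all length-3 walks i = v_0 → v_1 → … → v_3 = j of Σ_t A[v_t][v_{t+1}]. For example, for (i, j) = (0, 2) we minimise over 9 possible intermediate vertex sequences; the minimum is 2, attained along the walk 0 → 1 → 0 → 2.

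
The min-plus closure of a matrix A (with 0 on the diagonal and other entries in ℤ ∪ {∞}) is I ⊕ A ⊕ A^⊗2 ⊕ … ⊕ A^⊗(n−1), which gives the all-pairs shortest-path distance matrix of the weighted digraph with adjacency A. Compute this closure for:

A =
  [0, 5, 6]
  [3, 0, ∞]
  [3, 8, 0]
Closure =
  [0, 5, 6]
  [3, 0, 9]
  [3, 8, 0]

This is the Floyd-Warshall all-pairs shortest-path computation. For each intermediate vertex k = 0, 1, …, 2, update dist[i][j] ← min(dist[i][j], dist[i][k] + dist[k][j]). The final matrix gives, for each (i, j), the minimum total weight of any directed path from i to j (possibly empty when i = j).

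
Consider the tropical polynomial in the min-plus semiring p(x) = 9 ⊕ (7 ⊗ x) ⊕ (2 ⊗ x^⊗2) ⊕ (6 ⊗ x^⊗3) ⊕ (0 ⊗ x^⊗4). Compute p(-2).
p(-2) = -8

A tropical monomial a ⊗ x^⊗i evaluates to a + i · x. Evaluating each term at x = -2:
  Term 0 contributes 9 + 0 · -2 = 9
  Term 1 contributes 7 + 1 · -2 = 5
  Term 2 contributes 2 + 2 · -2 = -2
  Term 3 contributes 6 + 3 · -2 = 0
  Term 4 contributes 0 + 4 · -2 = -8
p(-2) = ⊕ of these = min[9, 5, -2, 0, -8] = -8.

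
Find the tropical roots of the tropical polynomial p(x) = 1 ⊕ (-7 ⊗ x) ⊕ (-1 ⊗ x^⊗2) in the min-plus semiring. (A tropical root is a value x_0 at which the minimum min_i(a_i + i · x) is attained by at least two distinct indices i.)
Roots: {-6, 8}

Each tropical root is a break point of the lower envelope of the lines y = a_i + i · x (there are 3 lines, with slopes 0, 1, ..., 2). Only the lines that attain the minimum somewhere contribute to roots; other lines are dominated. Here the surviving (envelope) indices are i = 2, i = 1, i = 0.
Intersections between consecutive envelope lines give the roots: for adjacent envelope indices i < j the intersection is x = (a_i − a_j) / (j − i). Reading off the sorted break points: {-6, 8}.
Verification: at each break x_0, at least two indices attain the minimum of min_i(a_i + i · x_0).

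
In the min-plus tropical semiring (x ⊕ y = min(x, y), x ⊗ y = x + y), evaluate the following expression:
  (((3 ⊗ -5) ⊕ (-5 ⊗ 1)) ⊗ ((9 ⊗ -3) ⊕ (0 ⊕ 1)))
(((3 ⊗ -5) ⊕ (-5 ⊗ 1)) ⊗ ((9 ⊗ -3) ⊕ (0 ⊕ 1))) = -4

Expand innermost to outermost. Recall ⊕ takes the minimum of its arguments and ⊗ takes their sum. Working out the expression (((3 ⊗ -5) ⊕ (-5 ⊗ 1)) ⊗ ((9 ⊗ -3) ⊕ (0 ⊕ 1))) gives -4.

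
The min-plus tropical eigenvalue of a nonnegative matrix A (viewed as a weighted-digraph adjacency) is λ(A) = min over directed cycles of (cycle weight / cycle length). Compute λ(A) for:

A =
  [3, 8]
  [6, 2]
λ(A) = 2

Enumerate directed cycles and compute their means (weight / length). Sample:
  cycle 0 → 0: weight = 3, length = 1, mean = 3/1 ≈ 3.000
  cycle 1 → 1: weight = 2, length = 1, mean = 2/1 ≈ 2.000
  cycle 0 → 1 → 0: weight = 14, length = 2, mean = 14/2 ≈ 7.000
  cycle 1 → 0 → 1: weight = 14, length = 2, mean = 14/2 ≈ 7.000
Minimum mean = 2.000, attained e.g. along the cycle 1 → 1 with weight 2 and length 1. So λ(A) = 2/1 = 2.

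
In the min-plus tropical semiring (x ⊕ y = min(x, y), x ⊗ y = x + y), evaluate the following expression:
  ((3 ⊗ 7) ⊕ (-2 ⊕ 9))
((3 ⊗ 7) ⊕ (-2 ⊕ 9)) = -2

Expand innermost to outermost. Recall ⊕ takes the minimum of its arguments and ⊗ takes their sum. Working out the expression ((3 ⊗ 7) ⊕ (-2 ⊕ 9)) gives -2.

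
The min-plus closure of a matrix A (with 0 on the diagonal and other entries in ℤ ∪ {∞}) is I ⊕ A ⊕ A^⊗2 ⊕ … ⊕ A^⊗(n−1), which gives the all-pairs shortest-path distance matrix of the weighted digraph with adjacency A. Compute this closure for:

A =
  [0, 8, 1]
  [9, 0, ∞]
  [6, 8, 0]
Closure =
  [0, 8, 1]
  [9, 0, 10]
  [6, 8, 0]

This is the Floyd-Warshall all-pairs shortest-path computation. For each intermediate vertex k = 0, 1, …, 2, update dist[i][j] ← min(dist[i][j], dist[i][k] + dist[k][j]). The final matrix gives, for each (i, j), the minimum total weight of any directed path from i to j (possibly empty when i = j).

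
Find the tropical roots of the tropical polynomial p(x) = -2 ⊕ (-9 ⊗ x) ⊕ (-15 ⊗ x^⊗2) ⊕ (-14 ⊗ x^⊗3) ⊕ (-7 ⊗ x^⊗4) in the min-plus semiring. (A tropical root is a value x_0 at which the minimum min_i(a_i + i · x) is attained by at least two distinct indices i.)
Roots: {-7, -1, 6, 7}

Each tropical root is a break point of the lower envelope of the lines y = a_i + i · x (there are 5 lines, with slopes 0, 1, ..., 4). Only the lines that attain the minimum somewhere contribute to roots; other lines are dominated. Here the surviving (envelope) indices are i = 4, i = 3, i = 2, i = 1, i = 0.
Intersections between consecutive envelope lines give the roots: for adjacent envelope indices i < j the intersection is x = (a_i − a_j) / (j − i). Reading off the sorted break points: {-7, -1, 6, 7}.
Verification: at each break x_0, at least two indices attain the minimum of min_i(a_i + i · x_0).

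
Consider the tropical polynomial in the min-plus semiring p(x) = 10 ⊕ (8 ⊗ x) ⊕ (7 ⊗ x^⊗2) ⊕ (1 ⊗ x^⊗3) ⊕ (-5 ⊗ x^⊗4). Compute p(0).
p(0) = -5

A tropical monomial a ⊗ x^⊗i evaluates to a + i · x. Evaluating each term at x = 0:
  Term 0 contributes 10 + 0 · 0 = 10
  Term 1 contributes 8 + 1 · 0 = 8
  Term 2 contributes 7 + 2 · 0 = 7
  Term 3 contributes 1 + 3 · 0 = 1
  Term 4 contributes -5 + 4 · 0 = -5
p(0) = ⊕ of these = min[10, 8, 7, 1, -5] = -5.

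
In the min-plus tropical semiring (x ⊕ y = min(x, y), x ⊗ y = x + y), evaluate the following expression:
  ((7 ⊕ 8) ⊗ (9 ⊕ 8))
((7 ⊕ 8) ⊗ (9 ⊕ 8)) = 15

Expand innermost to outermost. Recall ⊕ takes the minimum of its arguments and ⊗ takes their sum. Working out the expression ((7 ⊕ 8) ⊗ (9 ⊕ 8)) gives 15.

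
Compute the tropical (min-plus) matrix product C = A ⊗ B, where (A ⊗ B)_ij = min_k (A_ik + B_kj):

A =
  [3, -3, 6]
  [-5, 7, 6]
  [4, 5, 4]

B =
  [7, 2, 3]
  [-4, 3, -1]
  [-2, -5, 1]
A ⊗ B =
  [-7, 0, -4]
  [2, -3, -2]
  [1, -1, 4]

Apply the min-plus product entry-by-entry:
  C[0][0] = min over k of (A[0][0] + B[0][0] = 3 + 7 = 10, A[0][1] + B[1][0] = -3 + -4 = -7, A[0][2] + B[2][0] = 6 + -2 = 4) = -7 (attained at k = 1)
  C[0][1] = min over k of (A[0][0] + B[0][1] = 3 + 2 = 5, A[0][1] + B[1][1] = -3 + 3 = 0, A[0][2] + B[2][1] = 6 + -5 = 1) = 0 (attained at k = 1)
  C[0][2] = min over k of (A[0][0] + B[0][2] = 3 + 3 = 6, A[0][1] + B[1][2] = -3 + -1 = -4, A[0][2] + B[2][2] = 6 + 1 = 7) = -4 (attained at k = 1)
  C[1][0] = min over k of (A[1][0] + B[0][0] = -5 + 7 = 2, A[1][1] + B[1][0] = 7 + -4 = 3, A[1][2] + B[2][0] = 6 + -2 = 4) = 2 (attained at k = 0)
  C[1][1] = min over k of (A[1][0] + B[0][1] = -5 + 2 = -3, A[1][1] + B[1][1] = 7 + 3 = 10, A[1][2] + B[2][1] = 6 + -5 = 1) = -3 (attained at k = 0)
  C[1][2] = min over k of (A[1][0] + B[0][2] = -5 + 3 = -2, A[1][1] + B[1][2] = 7 + -1 = 6, A[1][2] + B[2][2] = 6 + 1 = 7) = -2 (attained at k = 0)
  C[2][0] = min over k of (A[2][0] + B[0][0] = 4 + 7 = 11, A[2][1] + B[1][0] = 5 + -4 = 1, A[2][2] + B[2][0] = 4 + -2 = 2) = 1 (attained at k = 1)
  C[2][1] = min over k of (A[2][0] + B[0][1] = 4 + 2 = 6, A[2][1] + B[1][1] = 5 + 3 = 8, A[2][2] + B[2][1] = 4 + -5 = -1) = -1 (attained at k = 2)
  C[2][2] = min over k of (A[2][0] + B[0][2] = 4 + 3 = 7, A[2][1] + B[1][2] = 5 + -1 = 4, A[2][2] + B[2][2] = 4 + 1 = 5) = 4 (attained at k = 1)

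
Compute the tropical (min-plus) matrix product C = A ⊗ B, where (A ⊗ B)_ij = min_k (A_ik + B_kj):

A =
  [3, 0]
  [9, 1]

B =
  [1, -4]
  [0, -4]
A ⊗ B =
  [0, -4]
  [1, -3]

Apply the min-plus product entry-by-entry:
  C[0][0] = min over k of (A[0][0] + B[0][0] = 3 + 1 = 4, A[0][1] + B[1][0] = 0 + 0 = 0) = 0 (attained at k = 1)
  C[0][1] = min over k of (A[0][0] + B[0][1] = 3 + -4 = -1, A[0][1] + B[1][1] = 0 + -4 = -4) = -4 (attained at k = 1)
  C[1][0] = min over k of (A[1][0] + B[0][0] = 9 + 1 = 10, A[1][1] + B[1][0] = 1 + 0 = 1) = 1 (attained at k = 1)
  C[1][1] = min over k of (A[1][0] + B[0][1] = 9 + -4 = 5, A[1][1] + B[1][1] = 1 + -4 = -3) = -3 (attained at k = 1)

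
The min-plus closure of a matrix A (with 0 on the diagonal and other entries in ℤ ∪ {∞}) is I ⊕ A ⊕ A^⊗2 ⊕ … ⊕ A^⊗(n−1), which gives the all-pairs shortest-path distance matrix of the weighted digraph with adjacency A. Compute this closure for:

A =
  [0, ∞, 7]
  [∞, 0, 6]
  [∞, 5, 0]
Closure =
  [0, 12, 7]
  [∞, 0, 6]
  [∞, 5, 0]

This is the Floyd-Warshall all-pairs shortest-path computation. For each intermediate vertex k = 0, 1, …, 2, update dist[i][j] ← min(dist[i][j], dist[i][k] + dist[k][j]). The final matrix gives, for each (i, j), the minimum total weight of any directed path from i to j (possibly empty when i = j).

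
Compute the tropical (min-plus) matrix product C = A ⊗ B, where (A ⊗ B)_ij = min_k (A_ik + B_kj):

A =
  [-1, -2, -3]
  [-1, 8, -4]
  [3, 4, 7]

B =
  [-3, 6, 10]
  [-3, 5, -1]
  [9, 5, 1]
A ⊗ B =
  [-5, 2, -3]
  [-4, 1, -3]
  [0, 9, 3]

Apply the min-plus product entry-by-entry:
  C[0][0] = min over k of (A[0][0] + B[0][0] = -1 + -3 = -4, A[0][1] + B[1][0] = -2 + -3 = -5, A[0][2] + B[2][0] = -3 + 9 = 6) = -5 (attained at k = 1)
  C[0][1] = min over k of (A[0][0] + B[0][1] = -1 + 6 = 5, A[0][1] + B[1][1] = -2 + 5 = 3, A[0][2] + B[2][1] = -3 + 5 = 2) = 2 (attained at k = 2)
  C[0][2] = min over k of (A[0][0] + B[0][2] = -1 + 10 = 9, A[0][1] + B[1][2] = -2 + -1 = -3, A[0][2] + B[2][2] = -3 + 1 = -2) = -3 (attained at k = 1)
  C[1][0] = min over k of (A[1][0] + B[0][0] = -1 + -3 = -4, A[1][1] + B[1][0] = 8 + -3 = 5, A[1][2] + B[2][0] = -4 + 9 = 5) = -4 (attained at k = 0)
  C[1][1] = min over k of (A[1][0] + B[0][1] = -1 + 6 = 5, A[1][1] + B[1][1] = 8 + 5 = 13, A[1][2] + B[2][1] = -4 + 5 = 1) = 1 (attained at k = 2)
  C[1][2] = min over k of (A[1][0] + B[0][2] = -1 + 10 = 9, A[1][1] + B[1][2] = 8 + -1 = 7, A[1][2] + B[2][2] = -4 + 1 = -3) = -3 (attained at k = 2)
  C[2][0] = min over k of (A[2][0] + B[0][0] = 3 + -3 = 0, A[2][1] + B[1][0] = 4 + -3 = 1, A[2][2] + B[2][0] = 7 + 9 = 16) = 0 (attained at k = 0)
  C[2][1] = min over k of (A[2][0] + B[0][1] = 3 + 6 = 9, A[2][1] + B[1][1] = 4 + 5 = 9, A[2][2] + B[2][1] = 7 + 5 = 12) = 9 (attained at k = 0)
  C[2][2] = min over k of (A[2][0] + B[0][2] = 3 + 10 = 13, A[2][1] + B[1][2] = 4 + -1 = 3, A[2][2] + B[2][2] = 7 + 1 = 8) = 3 (attained at k = 1)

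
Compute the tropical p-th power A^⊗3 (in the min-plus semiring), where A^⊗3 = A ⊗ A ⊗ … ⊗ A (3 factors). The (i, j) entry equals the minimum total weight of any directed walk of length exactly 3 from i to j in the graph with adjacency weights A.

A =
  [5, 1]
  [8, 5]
A^⊗3 =
  [14, 10]
  [17, 14]

Each entry (A^⊗3)_ij equals the minimum over all length-3 walks i = v_0 → v_1 → … → v_3 = j of Σ_t A[v_t][v_{t+1}]. For example, for (i, j) = (0, 1) we minimise over 4 possible intermediate vertex sequences; the minimum is 10, attained along the walk 0 → 1 → 0 → 1.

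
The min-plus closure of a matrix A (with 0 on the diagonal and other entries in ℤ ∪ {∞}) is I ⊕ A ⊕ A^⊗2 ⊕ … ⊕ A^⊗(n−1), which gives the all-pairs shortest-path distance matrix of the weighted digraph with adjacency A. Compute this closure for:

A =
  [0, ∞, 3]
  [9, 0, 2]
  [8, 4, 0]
Closure =
  [0, 7, 3]
  [9, 0, 2]
  [8, 4, 0]

This is the Floyd-Warshall all-pairs shortest-path computation. For each intermediate vertex k = 0, 1, …, 2, update dist[i][j] ← min(dist[i][j], dist[i][k] + dist[k][j]). The final matrix gives, for each (i, j), the minimum total weight of any directed path from i to j (possibly empty when i = j).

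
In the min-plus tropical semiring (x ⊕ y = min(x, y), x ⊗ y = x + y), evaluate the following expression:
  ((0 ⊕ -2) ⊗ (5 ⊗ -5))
((0 ⊕ -2) ⊗ (5 ⊗ -5)) = -2

Expand innermost to outermost. Recall ⊕ takes the minimum of its arguments and ⊗ takes their sum. Working out the expression ((0 ⊕ -2) ⊗ (5 ⊗ -5)) gives -2.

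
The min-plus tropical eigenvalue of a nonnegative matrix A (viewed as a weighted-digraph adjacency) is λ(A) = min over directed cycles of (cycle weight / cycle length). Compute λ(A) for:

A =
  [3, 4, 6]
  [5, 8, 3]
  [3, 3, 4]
λ(A) = 3

Enumerate directed cycles and compute their means (weight / length). Sample:
  cycle 0 → 0: weight = 3, length = 1, mean = 3/1 ≈ 3.000
  cycle 1 → 1: weight = 8, length = 1, mean = 8/1 ≈ 8.000
  cycle 2 → 2: weight = 4, length = 1, mean = 4/1 ≈ 4.000
  cycle 0 → 1 → 0: weight = 9, length = 2, mean = 9/2 ≈ 4.500
  cycle 0 → 2 → 0: weight = 9, length = 2, mean = 9/2 ≈ 4.500
  cycle 1 → 0 → 1: weight = 9, length = 2, mean = 9/2 ≈ 4.500
Minimum mean = 3.000, attained e.g. along the cycle 0 → 0 with weight 3 and length 1. So λ(A) = 3/1 = 3.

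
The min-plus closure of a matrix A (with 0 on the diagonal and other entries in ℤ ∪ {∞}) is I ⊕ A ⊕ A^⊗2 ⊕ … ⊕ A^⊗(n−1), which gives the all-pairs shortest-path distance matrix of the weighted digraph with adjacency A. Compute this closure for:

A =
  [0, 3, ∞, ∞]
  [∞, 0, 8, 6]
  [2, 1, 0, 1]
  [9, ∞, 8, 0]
Closure =
  [0, 3, 11, 9]
  [10, 0, 8, 6]
  [2, 1, 0, 1]
  [9, 9, 8, 0]

This is the Floyd-Warshall all-pairs shortest-path computation. For each intermediate vertex k = 0, 1, …, 3, update dist[i][j] ← min(dist[i][j], dist[i][k] + dist[k][j]). The final matrix gives, for each (i, j), the minimum total weight of any directed path from i to j (possibly empty when i = j).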